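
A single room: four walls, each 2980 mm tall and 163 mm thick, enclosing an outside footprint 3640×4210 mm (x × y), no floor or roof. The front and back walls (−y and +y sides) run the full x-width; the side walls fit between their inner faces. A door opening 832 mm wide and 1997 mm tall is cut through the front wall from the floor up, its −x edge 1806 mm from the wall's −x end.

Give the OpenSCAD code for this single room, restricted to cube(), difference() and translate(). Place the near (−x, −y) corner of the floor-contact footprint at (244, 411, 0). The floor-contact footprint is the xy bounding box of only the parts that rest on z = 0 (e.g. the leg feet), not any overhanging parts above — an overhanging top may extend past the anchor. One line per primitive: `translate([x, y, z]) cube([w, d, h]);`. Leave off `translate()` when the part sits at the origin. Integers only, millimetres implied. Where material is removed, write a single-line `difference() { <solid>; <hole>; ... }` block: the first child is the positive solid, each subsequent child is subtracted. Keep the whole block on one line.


difference() { translate([244, 411, 0]) cube([3640, 163, 2980]); translate([2050, 411, 0]) cube([832, 163, 1997]); }
translate([244, 4458, 0]) cube([3640, 163, 2980]);
translate([244, 574, 0]) cube([163, 3884, 2980]);
translate([3721, 574, 0]) cube([163, 3884, 2980]);


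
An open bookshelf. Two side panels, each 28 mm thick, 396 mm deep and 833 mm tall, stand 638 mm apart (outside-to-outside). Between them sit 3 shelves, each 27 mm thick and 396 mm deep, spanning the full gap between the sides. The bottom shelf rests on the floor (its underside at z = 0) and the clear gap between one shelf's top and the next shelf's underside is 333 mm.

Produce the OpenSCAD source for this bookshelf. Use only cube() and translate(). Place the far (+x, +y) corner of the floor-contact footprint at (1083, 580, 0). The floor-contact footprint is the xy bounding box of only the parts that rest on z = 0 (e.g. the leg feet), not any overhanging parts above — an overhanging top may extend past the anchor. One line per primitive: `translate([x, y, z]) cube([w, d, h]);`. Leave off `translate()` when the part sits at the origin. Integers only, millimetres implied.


translate([445, 184, 0]) cube([28, 396, 833]);
translate([1055, 184, 0]) cube([28, 396, 833]);
translate([473, 184, 0]) cube([582, 396, 27]);
translate([473, 184, 360]) cube([582, 396, 27]);
translate([473, 184, 720]) cube([582, 396, 27]);


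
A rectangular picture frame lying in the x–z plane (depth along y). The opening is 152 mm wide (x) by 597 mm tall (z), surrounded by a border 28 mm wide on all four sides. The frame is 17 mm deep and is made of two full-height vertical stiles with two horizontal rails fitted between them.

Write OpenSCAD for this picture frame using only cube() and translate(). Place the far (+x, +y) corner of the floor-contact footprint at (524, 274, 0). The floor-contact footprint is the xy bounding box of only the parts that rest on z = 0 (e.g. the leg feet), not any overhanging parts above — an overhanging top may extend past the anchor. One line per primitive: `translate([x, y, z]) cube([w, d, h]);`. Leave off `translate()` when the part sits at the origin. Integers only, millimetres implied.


translate([316, 257, 0]) cube([28, 17, 653]);
translate([496, 257, 0]) cube([28, 17, 653]);
translate([344, 257, 0]) cube([152, 17, 28]);
translate([344, 257, 625]) cube([152, 17, 28]);


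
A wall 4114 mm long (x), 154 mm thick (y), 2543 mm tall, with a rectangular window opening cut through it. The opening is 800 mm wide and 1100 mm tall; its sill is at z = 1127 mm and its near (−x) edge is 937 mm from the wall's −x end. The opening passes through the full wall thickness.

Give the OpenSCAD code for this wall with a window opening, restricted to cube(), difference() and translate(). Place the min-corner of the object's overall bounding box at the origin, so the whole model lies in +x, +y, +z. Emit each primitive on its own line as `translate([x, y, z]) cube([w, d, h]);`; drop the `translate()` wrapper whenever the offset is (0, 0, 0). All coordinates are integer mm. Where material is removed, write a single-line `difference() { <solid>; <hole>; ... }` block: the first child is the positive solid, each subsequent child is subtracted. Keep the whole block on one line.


difference() { cube([4114, 154, 2543]); translate([937, 0, 1127]) cube([800, 154, 1100]); }


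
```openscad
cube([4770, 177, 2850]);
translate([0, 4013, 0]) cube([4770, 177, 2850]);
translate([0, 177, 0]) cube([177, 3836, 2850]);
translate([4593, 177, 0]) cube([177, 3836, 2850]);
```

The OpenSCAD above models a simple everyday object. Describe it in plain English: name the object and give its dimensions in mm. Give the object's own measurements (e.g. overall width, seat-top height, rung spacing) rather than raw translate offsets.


The wall frame of a small rectangular building: four walls, each 2850 mm tall and 177 mm thick, enclosing a footprint 4770 mm (x) by 4190 mm (y) outside-to-outside, with no floor or roof. The front and back walls (the −y and +y sides) span the full width; the two side walls fit between them.


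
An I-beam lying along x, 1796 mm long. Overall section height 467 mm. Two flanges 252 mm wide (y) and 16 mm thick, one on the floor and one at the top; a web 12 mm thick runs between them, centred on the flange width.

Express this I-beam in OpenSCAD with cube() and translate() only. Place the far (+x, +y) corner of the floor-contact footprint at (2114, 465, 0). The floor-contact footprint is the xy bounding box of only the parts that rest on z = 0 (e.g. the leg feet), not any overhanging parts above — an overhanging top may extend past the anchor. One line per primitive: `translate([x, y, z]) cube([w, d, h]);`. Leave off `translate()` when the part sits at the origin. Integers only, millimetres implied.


translate([318, 213, 0]) cube([1796, 252, 16]);
translate([318, 333, 16]) cube([1796, 12, 435]);
translate([318, 213, 451]) cube([1796, 252, 16]);


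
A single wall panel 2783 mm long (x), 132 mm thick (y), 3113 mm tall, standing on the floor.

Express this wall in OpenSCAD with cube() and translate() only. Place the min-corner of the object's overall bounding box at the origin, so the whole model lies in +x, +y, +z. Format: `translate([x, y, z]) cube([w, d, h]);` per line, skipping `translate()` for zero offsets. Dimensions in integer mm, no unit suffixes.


cube([2783, 132, 3113]);


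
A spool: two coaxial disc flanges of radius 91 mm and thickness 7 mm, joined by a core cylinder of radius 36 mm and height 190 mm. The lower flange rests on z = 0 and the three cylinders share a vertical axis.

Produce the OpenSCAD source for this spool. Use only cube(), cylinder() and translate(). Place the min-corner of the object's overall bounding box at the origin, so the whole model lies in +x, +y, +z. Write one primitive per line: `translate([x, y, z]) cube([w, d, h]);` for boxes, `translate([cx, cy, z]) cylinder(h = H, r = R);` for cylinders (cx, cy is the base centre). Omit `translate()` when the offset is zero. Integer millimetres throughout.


translate([91, 91, 0]) cylinder(h = 7, r = 91);
translate([91, 91, 7]) cylinder(h = 190, r = 36);
translate([91, 91, 197]) cylinder(h = 7, r = 91);


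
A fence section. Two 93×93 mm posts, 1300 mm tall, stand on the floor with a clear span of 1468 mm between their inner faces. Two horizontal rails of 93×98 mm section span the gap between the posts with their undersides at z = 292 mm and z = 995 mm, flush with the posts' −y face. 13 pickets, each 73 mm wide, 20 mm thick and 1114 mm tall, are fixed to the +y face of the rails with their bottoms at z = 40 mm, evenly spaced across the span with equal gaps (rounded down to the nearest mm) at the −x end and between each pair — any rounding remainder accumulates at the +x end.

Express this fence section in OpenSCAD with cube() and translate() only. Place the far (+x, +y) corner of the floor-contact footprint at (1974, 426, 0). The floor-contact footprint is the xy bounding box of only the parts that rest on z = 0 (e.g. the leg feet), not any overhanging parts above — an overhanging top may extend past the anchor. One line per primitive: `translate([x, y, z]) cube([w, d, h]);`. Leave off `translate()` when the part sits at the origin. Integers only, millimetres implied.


translate([320, 333, 0]) cube([93, 93, 1300]);
translate([1881, 333, 0]) cube([93, 93, 1300]);
translate([413, 333, 292]) cube([1468, 93, 98]);
translate([413, 333, 995]) cube([1468, 93, 98]);
translate([450, 426, 40]) cube([73, 20, 1114]);
translate([560, 426, 40]) cube([73, 20, 1114]);
translate([670, 426, 40]) cube([73, 20, 1114]);
translate([780, 426, 40]) cube([73, 20, 1114]);
translate([890, 426, 40]) cube([73, 20, 1114]);
translate([1000, 426, 40]) cube([73, 20, 1114]);
translate([1110, 426, 40]) cube([73, 20, 1114]);
translate([1220, 426, 40]) cube([73, 20, 1114]);
translate([1330, 426, 40]) cube([73, 20, 1114]);
translate([1440, 426, 40]) cube([73, 20, 1114]);
translate([1550, 426, 40]) cube([73, 20, 1114]);
translate([1660, 426, 40]) cube([73, 20, 1114]);
translate([1770, 426, 40]) cube([73, 20, 1114]);


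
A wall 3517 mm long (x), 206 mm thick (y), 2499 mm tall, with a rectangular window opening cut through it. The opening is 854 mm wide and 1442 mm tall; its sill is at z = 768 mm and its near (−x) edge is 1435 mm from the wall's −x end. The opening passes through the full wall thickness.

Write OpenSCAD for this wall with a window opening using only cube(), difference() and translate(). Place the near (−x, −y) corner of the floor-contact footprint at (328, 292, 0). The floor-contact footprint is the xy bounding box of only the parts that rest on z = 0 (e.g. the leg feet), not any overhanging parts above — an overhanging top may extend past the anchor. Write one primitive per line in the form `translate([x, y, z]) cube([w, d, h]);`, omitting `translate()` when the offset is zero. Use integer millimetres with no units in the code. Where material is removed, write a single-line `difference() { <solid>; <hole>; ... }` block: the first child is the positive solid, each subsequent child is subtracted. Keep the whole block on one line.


difference() { translate([328, 292, 0]) cube([3517, 206, 2499]); translate([1763, 292, 768]) cube([854, 206, 1442]); }


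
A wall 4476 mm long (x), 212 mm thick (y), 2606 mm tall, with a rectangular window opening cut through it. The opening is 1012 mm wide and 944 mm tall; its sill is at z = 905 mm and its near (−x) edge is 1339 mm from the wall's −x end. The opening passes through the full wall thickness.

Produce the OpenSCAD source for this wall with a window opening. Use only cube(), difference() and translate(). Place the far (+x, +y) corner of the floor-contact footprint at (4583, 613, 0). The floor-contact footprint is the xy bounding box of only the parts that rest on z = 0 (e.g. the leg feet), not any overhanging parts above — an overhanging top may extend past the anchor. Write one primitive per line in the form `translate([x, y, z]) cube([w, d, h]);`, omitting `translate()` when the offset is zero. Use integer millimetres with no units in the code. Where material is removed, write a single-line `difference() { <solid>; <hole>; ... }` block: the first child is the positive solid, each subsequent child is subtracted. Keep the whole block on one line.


difference() { translate([107, 401, 0]) cube([4476, 212, 2606]); translate([1446, 401, 905]) cube([1012, 212, 944]); }


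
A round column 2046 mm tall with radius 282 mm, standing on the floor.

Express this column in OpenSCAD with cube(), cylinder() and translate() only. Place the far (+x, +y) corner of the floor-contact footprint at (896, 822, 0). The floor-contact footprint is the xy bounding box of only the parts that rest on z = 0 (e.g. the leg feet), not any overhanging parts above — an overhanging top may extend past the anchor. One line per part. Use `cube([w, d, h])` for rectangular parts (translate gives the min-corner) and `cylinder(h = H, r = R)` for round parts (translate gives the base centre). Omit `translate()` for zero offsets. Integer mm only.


translate([614, 540, 0]) cylinder(h = 2046, r = 282);


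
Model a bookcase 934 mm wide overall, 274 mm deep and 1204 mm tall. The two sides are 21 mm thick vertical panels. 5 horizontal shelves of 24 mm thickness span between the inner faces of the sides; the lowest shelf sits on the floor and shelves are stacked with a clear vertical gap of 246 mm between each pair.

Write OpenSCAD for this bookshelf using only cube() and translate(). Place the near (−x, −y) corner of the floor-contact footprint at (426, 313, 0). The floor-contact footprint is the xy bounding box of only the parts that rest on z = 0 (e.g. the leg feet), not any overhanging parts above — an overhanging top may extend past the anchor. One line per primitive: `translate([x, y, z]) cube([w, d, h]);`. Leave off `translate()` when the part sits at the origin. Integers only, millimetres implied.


translate([426, 313, 0]) cube([21, 274, 1204]);
translate([1339, 313, 0]) cube([21, 274, 1204]);
translate([447, 313, 0]) cube([892, 274, 24]);
translate([447, 313, 270]) cube([892, 274, 24]);
translate([447, 313, 540]) cube([892, 274, 24]);
translate([447, 313, 810]) cube([892, 274, 24]);
translate([447, 313, 1080]) cube([892, 274, 24]);


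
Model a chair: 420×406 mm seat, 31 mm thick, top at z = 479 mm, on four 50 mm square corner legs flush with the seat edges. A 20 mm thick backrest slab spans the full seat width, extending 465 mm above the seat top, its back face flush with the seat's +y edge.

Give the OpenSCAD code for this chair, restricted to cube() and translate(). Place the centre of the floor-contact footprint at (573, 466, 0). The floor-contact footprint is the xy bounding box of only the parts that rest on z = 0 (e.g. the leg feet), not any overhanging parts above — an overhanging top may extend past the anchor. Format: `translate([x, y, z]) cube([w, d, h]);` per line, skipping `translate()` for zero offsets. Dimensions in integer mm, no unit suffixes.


translate([363, 263, 448]) cube([420, 406, 31]);
translate([363, 263, 0]) cube([50, 50, 448]);
translate([733, 263, 0]) cube([50, 50, 448]);
translate([363, 619, 0]) cube([50, 50, 448]);
translate([733, 619, 0]) cube([50, 50, 448]);
translate([363, 649, 479]) cube([420, 20, 465]);


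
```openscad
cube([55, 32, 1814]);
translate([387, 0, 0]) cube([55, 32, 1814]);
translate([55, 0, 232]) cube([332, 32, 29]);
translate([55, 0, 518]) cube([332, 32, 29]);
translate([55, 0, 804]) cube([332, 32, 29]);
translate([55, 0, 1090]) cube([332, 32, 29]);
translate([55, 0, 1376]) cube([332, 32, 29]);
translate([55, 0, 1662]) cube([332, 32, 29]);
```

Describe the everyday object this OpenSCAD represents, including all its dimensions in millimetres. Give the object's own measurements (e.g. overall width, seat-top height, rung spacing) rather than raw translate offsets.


A straight ladder. Two 55×32 mm vertical rails, 1814 mm tall, stand 442 mm apart (outside-to-outside) with their front faces coplanar on the −y side. 6 rungs, each 32 mm deep and 29 mm tall, span between the inner faces of the rails, front faces flush with the rails. The lowest rung's underside is at z = 232 mm and rungs are spaced 286 mm apart (underside to underside).


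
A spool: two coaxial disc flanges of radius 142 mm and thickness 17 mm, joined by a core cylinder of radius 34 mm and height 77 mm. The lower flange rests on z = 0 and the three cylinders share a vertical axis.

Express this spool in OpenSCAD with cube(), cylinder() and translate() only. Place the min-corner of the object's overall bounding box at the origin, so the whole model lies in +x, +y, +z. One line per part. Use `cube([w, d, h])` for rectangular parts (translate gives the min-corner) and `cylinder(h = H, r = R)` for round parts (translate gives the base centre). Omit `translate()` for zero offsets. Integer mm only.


translate([142, 142, 0]) cylinder(h = 17, r = 142);
translate([142, 142, 17]) cylinder(h = 77, r = 34);
translate([142, 142, 94]) cylinder(h = 17, r = 142);


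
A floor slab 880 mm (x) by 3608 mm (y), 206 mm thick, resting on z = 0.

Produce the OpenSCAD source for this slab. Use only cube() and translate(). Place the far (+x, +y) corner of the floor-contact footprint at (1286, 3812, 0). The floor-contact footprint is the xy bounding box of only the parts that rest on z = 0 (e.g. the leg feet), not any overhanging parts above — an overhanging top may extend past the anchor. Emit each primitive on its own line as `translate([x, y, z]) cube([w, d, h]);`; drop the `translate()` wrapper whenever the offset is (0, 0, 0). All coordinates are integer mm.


translate([406, 204, 0]) cube([880, 3608, 206]);


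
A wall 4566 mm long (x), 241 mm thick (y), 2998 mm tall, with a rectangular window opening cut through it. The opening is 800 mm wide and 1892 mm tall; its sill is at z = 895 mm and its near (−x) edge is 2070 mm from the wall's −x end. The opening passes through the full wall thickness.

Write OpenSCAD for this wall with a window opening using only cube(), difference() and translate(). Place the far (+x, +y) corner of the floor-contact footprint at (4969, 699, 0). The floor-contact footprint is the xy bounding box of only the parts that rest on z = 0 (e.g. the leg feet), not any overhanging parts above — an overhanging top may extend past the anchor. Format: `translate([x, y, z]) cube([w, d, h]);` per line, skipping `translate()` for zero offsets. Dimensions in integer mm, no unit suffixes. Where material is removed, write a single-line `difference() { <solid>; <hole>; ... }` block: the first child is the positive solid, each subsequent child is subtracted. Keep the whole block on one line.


difference() { translate([403, 458, 0]) cube([4566, 241, 2998]); translate([2473, 458, 895]) cube([800, 241, 1892]); }


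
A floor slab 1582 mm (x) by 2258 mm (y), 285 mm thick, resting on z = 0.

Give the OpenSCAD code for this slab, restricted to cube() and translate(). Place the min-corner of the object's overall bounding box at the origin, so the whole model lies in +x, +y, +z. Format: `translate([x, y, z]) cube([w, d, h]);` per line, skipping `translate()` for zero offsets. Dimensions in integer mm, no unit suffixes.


cube([1582, 2258, 285]);


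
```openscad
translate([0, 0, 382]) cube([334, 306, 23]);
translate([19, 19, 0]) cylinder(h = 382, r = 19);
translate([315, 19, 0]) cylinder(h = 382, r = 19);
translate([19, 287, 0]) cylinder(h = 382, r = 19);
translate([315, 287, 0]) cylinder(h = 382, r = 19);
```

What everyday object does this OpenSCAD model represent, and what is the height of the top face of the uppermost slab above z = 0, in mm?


A stool. The seat height is 405 mm.

A 334×306×23 slab at z = 382 on four corner cylinders — a stool. The seat top is 382 + 23 = 405 mm.


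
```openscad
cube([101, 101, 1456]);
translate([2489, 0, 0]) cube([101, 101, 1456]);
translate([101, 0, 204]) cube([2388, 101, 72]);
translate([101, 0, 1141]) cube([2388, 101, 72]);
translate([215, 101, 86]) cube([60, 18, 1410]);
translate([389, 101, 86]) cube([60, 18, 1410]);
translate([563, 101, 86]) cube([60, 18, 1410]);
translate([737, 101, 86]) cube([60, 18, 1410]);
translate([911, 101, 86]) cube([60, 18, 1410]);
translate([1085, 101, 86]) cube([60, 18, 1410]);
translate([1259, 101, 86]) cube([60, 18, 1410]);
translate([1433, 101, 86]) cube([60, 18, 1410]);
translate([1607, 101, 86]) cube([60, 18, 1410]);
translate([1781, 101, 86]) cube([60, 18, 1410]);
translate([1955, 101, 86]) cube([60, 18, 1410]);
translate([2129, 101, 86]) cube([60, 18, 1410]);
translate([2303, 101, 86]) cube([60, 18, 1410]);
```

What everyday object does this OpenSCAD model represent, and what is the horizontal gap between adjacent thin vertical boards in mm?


A fence section. The picket gap is 114 mm.

Two posts, two rails, 13 pickets — a fence section. Span 2388 mm holds 13 pickets of 60 mm with 14 equal gaps: ⌊(2388 − 13·60) / 14⌋ = 114 mm.


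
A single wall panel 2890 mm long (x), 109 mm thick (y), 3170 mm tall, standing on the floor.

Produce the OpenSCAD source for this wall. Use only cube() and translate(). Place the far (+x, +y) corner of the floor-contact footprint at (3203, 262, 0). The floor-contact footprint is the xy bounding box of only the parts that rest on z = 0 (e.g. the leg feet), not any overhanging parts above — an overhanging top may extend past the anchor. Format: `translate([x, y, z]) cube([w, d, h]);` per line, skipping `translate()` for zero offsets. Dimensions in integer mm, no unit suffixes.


translate([313, 153, 0]) cube([2890, 109, 3170]);


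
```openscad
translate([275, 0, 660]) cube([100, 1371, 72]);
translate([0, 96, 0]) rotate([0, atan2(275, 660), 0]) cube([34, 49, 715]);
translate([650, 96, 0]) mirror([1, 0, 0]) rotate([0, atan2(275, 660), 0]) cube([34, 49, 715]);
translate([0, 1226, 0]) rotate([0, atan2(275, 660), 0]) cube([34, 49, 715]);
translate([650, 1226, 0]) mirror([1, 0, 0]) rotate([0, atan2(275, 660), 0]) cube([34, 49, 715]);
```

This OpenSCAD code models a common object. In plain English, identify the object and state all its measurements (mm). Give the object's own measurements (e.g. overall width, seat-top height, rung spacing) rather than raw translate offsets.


A sawhorse. A 100×1371×72 mm beam (x, y, z) sits on two A-frame leg pairs. Each pair is two raked legs of 34×49 mm section (49 mm along y) splaying symmetrically in x. Each leg rises 660 mm vertically over 275 mm of horizontal reach and is 715 mm long along its own axis. Every leg's outer bottom edge rests on the floor and its outer top edge meets a bottom edge of the beam — the left legs (tilting toward +x) meet the beam's −x bottom edge, the right legs (their mirror images, tilting toward −x) meet its +x bottom edge — so the leg tops tuck under the beam, the beam's underside is 660 mm above the floor, and the feet are 650 mm apart outside-to-outside with the beam centred between them. The two leg pairs are set in 96 mm from either end of the beam.


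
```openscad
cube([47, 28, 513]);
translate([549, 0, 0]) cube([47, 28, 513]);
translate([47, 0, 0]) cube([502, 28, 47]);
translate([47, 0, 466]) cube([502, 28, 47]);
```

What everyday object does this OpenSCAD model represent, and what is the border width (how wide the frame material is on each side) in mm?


A picture frame. The border width is 47 mm.

Four thin pieces enclosing a rectangular opening — a picture frame. The two full-height stiles are 513 mm tall; the top rail sits at z = 466 and is 47 mm tall, so the border above the opening is 513 − 466 = 47 mm, matching the stile x-width.


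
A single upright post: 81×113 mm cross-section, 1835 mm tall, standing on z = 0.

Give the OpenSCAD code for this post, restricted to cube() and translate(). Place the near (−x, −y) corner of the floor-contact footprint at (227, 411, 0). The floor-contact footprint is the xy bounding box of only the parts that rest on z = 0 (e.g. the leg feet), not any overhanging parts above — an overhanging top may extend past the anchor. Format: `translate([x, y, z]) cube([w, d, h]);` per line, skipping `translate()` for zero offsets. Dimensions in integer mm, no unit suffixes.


translate([227, 411, 0]) cube([81, 113, 1835]);


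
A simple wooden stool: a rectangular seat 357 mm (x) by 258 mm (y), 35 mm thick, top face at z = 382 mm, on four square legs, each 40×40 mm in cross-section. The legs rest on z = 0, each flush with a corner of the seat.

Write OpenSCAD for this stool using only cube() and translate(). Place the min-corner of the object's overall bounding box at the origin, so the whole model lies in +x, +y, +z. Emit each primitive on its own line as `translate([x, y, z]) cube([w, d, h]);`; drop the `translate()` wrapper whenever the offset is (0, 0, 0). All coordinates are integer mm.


// leg_h = 382 - 35 = 347
translate([0, 0, 347]) cube([357, 258, 35]);
cube([40, 40, 347]);
translate([317, 0, 0]) cube([40, 40, 347]);
translate([0, 218, 0]) cube([40, 40, 347]);
translate([317, 218, 0]) cube([40, 40, 347]);


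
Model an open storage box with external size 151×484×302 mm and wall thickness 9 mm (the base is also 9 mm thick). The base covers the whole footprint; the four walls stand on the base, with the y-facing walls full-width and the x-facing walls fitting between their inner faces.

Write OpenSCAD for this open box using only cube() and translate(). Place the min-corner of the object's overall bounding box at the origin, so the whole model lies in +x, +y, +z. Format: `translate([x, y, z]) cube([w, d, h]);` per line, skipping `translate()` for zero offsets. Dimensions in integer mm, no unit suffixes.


cube([151, 484, 9]);
translate([0, 0, 9]) cube([151, 9, 293]);
translate([0, 475, 9]) cube([151, 9, 293]);
translate([0, 9, 9]) cube([9, 466, 293]);
translate([142, 9, 9]) cube([9, 466, 293]);


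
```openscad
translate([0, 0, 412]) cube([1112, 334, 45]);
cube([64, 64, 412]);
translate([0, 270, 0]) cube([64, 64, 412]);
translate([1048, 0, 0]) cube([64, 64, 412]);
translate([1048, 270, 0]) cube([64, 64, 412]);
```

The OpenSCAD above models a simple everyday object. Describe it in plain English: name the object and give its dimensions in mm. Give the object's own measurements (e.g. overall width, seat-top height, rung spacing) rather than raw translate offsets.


A long wooden bench with a 1112 mm (x) × 334 mm (y) seat, 45 mm thick, its top surface 457 mm above the floor. Four 64 mm square legs at the seat corners, flush with the edges, run from z = 0 to the seat underside.


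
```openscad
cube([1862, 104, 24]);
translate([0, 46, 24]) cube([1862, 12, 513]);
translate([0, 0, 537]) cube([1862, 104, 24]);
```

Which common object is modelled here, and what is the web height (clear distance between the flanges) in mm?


An I-beam. The web height is 513 mm.

Two wide flanges with a thin centred web — an I-beam. Overall 561 mm minus two 24 mm flanges gives a web of 561 − 2·24 = 513 mm.


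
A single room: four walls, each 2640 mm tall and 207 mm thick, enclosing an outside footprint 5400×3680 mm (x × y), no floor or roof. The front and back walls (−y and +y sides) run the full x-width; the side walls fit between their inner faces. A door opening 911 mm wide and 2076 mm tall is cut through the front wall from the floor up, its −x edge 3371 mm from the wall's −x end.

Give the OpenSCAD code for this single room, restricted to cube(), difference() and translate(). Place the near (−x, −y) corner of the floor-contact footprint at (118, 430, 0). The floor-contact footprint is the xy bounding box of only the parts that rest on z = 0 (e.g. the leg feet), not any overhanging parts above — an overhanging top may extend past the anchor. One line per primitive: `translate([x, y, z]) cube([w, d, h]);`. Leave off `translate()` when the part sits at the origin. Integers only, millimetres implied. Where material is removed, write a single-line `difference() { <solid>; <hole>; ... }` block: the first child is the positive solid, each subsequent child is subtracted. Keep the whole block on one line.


difference() { translate([118, 430, 0]) cube([5400, 207, 2640]); translate([3489, 430, 0]) cube([911, 207, 2076]); }
translate([118, 3903, 0]) cube([5400, 207, 2640]);
translate([118, 637, 0]) cube([207, 3266, 2640]);
translate([5311, 637, 0]) cube([207, 3266, 2640]);


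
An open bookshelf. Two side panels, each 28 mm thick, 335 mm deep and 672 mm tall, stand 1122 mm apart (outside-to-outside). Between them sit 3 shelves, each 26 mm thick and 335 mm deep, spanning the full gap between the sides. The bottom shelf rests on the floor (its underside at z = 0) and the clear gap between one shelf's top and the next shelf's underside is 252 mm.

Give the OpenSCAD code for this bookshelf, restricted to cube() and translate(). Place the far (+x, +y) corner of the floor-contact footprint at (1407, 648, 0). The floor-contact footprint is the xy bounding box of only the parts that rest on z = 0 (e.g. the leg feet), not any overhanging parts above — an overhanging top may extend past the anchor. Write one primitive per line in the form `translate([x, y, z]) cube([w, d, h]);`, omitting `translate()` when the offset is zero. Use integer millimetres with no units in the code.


translate([285, 313, 0]) cube([28, 335, 672]);
translate([1379, 313, 0]) cube([28, 335, 672]);
translate([313, 313, 0]) cube([1066, 335, 26]);
translate([313, 313, 278]) cube([1066, 335, 26]);
translate([313, 313, 556]) cube([1066, 335, 26]);


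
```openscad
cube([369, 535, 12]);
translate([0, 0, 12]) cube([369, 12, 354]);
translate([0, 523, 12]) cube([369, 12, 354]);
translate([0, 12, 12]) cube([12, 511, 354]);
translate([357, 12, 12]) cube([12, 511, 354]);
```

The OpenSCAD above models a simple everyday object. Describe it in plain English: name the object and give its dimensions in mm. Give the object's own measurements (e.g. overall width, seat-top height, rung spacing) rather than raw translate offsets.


An open-topped rectangular box: outside dimensions 369×535×366 mm, with a uniform wall and base thickness of 12 mm. The base is a full 369×535 slab on the floor; four walls sit on top of the base. The front and back walls (the −y and +y sides) span the full width; the two side walls fit between them.


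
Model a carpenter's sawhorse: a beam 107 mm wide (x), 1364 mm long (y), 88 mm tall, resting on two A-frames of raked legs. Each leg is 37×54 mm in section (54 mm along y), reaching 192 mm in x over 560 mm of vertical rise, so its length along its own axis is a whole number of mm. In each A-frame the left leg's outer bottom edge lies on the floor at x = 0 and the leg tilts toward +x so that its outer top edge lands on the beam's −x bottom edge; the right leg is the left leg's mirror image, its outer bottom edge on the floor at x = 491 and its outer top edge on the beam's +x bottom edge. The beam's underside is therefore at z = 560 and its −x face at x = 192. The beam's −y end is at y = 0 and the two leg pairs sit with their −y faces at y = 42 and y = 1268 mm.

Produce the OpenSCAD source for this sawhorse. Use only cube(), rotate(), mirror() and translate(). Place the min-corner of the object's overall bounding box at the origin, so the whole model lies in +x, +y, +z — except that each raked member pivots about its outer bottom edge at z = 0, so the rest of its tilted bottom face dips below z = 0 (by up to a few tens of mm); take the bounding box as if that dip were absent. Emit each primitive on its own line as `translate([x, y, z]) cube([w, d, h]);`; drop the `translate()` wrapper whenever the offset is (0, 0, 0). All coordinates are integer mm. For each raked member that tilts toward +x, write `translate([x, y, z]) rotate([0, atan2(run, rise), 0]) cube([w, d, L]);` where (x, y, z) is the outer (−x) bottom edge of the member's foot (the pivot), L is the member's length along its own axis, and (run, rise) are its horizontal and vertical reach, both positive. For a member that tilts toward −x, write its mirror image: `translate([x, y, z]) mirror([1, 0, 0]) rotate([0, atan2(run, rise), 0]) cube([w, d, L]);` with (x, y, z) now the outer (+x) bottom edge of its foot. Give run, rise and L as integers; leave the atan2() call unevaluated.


translate([192, 0, 560]) cube([107, 1364, 88]);
translate([0, 42, 0]) rotate([0, atan2(192, 560), 0]) cube([37, 54, 592]);
translate([491, 42, 0]) mirror([1, 0, 0]) rotate([0, atan2(192, 560), 0]) cube([37, 54, 592]);
translate([0, 1268, 0]) rotate([0, atan2(192, 560), 0]) cube([37, 54, 592]);
translate([491, 1268, 0]) mirror([1, 0, 0]) rotate([0, atan2(192, 560), 0]) cube([37, 54, 592]);


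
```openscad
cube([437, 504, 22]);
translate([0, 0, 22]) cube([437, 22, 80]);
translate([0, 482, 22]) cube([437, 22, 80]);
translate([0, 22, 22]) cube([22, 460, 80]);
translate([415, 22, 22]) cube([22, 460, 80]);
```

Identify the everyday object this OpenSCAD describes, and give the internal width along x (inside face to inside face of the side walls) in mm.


An open box. The internal width is 393 mm.

A 437×504 base slab with four walls standing on it — an open box. The base is 437 mm wide and the walls are 22 mm thick, so the internal width is 437 − 2 × 22 = 393 mm.


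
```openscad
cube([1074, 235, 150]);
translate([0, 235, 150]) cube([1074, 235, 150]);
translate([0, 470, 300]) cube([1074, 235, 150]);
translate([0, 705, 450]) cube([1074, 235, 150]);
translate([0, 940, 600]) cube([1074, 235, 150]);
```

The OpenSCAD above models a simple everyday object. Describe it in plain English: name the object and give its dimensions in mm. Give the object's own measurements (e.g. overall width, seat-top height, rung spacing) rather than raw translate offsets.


A straight staircase of 5 solid steps. Each step is 1074 mm wide (x), 235 mm deep (y, the going) and 150 mm tall (the rise). The first step rests on the floor; each subsequent step sits one going further in +y and one rise higher in +z, directly behind and above the previous step with no overlap.


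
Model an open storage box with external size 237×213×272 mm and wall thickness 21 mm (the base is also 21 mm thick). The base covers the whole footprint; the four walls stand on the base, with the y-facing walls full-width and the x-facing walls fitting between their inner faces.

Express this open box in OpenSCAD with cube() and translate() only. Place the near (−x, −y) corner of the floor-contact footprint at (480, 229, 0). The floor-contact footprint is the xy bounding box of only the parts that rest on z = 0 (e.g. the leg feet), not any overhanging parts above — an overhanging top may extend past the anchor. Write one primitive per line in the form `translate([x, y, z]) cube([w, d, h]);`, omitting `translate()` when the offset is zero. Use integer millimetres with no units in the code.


translate([480, 229, 0]) cube([237, 213, 21]);
translate([480, 229, 21]) cube([237, 21, 251]);
translate([480, 421, 21]) cube([237, 21, 251]);
translate([480, 250, 21]) cube([21, 171, 251]);
translate([696, 250, 21]) cube([21, 171, 251]);


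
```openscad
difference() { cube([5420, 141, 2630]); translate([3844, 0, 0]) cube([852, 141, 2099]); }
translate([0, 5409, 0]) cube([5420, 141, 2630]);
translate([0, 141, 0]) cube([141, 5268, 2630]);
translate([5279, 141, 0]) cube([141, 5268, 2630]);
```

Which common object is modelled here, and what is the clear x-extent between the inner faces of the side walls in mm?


A single room. The interior width is 5138 mm.

Four walls enclosing a rectangle with a door in the front wall — a room. Outside width 5420 minus two 141 mm walls gives 5138 mm.


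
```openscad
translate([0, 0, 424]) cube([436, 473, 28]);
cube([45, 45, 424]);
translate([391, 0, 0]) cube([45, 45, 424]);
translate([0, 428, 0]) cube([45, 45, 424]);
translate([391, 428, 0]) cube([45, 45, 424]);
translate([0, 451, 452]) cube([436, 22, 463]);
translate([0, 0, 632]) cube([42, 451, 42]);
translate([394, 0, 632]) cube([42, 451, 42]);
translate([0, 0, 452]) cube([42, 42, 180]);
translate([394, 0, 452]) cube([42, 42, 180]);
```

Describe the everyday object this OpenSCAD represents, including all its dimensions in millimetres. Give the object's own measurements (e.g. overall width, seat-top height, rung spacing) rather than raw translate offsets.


A chair. The seat is a 436×473×28 mm slab with its top at z = 452 mm, on four 45×45 mm corner legs (flush with the seat edges, standing on z = 0). A flat backrest 22 mm thick, 463 mm tall, spans the full seat width and rises from the seat top along its +y edge, rear face flush with the rear of the seat. Two armrests of 42×42 mm section run along each side from the seat's front edge to the front of the backrest, top faces 222 mm above the seat top and outer faces flush with the seat's x-edges; a 42×42 mm post under the front of each armrest stands on the seat at the front corner.


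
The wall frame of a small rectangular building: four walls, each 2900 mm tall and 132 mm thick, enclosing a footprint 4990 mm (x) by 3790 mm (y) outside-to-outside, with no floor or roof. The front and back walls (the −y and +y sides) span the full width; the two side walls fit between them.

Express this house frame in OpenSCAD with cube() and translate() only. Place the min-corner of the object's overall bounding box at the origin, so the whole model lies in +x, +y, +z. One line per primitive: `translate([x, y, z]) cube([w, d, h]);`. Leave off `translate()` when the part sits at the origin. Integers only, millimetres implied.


cube([4990, 132, 2900]);
translate([0, 3658, 0]) cube([4990, 132, 2900]);
translate([0, 132, 0]) cube([132, 3526, 2900]);
translate([4858, 132, 0]) cube([132, 3526, 2900]);


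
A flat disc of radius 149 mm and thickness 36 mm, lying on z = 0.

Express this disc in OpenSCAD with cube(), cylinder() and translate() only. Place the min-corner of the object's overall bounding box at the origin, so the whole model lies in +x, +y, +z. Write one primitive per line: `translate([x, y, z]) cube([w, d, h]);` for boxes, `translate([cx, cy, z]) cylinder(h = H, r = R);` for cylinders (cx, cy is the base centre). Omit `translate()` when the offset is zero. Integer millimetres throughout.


translate([149, 149, 0]) cylinder(h = 36, r = 149);


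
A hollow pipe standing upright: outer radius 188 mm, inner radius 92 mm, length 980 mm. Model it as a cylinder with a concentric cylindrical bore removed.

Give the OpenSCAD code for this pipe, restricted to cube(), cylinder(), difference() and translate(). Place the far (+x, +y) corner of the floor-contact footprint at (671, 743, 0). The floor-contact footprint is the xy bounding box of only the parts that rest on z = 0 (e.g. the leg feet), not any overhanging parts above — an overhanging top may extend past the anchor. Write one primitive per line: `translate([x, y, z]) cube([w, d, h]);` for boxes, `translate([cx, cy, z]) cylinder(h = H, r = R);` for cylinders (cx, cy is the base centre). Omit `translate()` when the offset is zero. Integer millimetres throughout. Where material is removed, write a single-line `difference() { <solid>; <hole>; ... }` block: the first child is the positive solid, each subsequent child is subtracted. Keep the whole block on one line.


difference() { translate([483, 555, 0]) cylinder(h = 980, r = 188); translate([483, 555, 0]) cylinder(h = 980, r = 92); }


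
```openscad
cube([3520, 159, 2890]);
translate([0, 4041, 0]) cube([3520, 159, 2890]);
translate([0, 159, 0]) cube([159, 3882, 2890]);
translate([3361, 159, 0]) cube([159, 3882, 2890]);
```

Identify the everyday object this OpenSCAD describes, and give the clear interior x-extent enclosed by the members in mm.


A house (or room) frame. The interior width is 3202 mm.

Four 2890 mm walls enclosing a rectangle with no floor or roof — a room or house frame. Outside width is 3520 mm and wall thickness is 159 mm, so the interior width is 3520 − 2 × 159 = 3202 mm.


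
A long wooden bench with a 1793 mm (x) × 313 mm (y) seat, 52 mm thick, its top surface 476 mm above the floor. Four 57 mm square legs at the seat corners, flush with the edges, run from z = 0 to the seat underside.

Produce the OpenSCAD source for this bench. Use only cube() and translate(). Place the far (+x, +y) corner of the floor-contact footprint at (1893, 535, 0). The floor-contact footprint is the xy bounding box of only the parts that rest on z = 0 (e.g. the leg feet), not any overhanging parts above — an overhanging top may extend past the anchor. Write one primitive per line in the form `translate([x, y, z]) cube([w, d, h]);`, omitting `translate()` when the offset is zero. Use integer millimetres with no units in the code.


translate([100, 222, 424]) cube([1793, 313, 52]);
translate([100, 222, 0]) cube([57, 57, 424]);
translate([100, 478, 0]) cube([57, 57, 424]);
translate([1836, 222, 0]) cube([57, 57, 424]);
translate([1836, 478, 0]) cube([57, 57, 424]);


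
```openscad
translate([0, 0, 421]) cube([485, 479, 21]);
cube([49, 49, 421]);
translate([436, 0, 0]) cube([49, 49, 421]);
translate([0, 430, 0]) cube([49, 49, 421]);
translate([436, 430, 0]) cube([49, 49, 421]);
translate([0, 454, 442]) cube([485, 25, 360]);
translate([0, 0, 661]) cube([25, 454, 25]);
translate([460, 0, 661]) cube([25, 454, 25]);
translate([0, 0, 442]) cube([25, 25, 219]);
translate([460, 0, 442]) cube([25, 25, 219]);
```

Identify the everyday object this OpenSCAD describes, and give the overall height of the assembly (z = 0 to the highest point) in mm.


A chair. The overall height is 802 mm.

A slab on four corner posts with a tall panel at the back — a chair. The seat slab sits at z = 421 with thickness 21, and the 360 mm backrest starts at the seat top, so the overall height is 421 + 21 + 360 = 802 mm.
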